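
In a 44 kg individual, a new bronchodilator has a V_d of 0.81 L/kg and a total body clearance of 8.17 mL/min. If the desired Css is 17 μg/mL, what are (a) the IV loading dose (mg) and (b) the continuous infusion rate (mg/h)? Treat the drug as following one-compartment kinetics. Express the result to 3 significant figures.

Total Vd = 0.81 × 44 = 35.64 L
Loading: fill Vd to C_target → 35.64 L × 17 mg/L = 605.9 mg
CL = 8.17 mL/min × 60/1000 = 0.4902 L/h
Maintenance infusion rate = CL × Css = 0.4902 × 17 = 8.333 mg/h

(a) 606 mg; (b) 8.33 mg/h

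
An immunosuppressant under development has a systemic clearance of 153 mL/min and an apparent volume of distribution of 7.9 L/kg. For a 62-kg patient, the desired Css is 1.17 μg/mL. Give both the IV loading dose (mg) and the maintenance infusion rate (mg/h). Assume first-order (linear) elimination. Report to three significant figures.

Vd(total) = 62 kg × 7.9 L/kg = 489.8 L
Loading dose = Vd × C = 489.8 × 1.17 = 573.1 mg
Convert clearance: 153 mL/min × 60 min/h ÷ 1000 mL/L = 9.180 L/h
Infusion rate = 9.180 L/h × 1.17 mg/L = 10.74 mg/h

(a) 573 mg; (b) 10.7 mg/h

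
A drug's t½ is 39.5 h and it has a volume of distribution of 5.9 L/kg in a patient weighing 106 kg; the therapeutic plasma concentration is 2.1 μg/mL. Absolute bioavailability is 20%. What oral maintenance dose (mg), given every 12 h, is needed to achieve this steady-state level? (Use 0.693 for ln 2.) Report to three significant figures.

1380 mg

Vd = 5.9 L/kg × 106 kg = 625.4 L
k = 0.693/39.5 = 0.01754 h⁻¹, so CL = k·Vd = 0.01754 × 625.4 = 10.97 L/h
D = CL × Css × τ / F = 10.97 × 2.1 × 12 / 0.2 = 1382 mg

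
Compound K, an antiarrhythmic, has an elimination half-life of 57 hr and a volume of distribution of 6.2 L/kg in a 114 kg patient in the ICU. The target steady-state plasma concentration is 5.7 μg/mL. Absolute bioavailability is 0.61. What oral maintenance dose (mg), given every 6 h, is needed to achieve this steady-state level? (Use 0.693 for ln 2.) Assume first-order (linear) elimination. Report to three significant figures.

482 mg

Vd(total) = 114 kg × 6.2 L/kg = 706.8 L
CL = ln 2 · Vd / t½ = 0.693 × 706.8 / 57 = 8.593 L/h
D = CL × Css × τ / F = 8.593 × 5.7 × 6 / 0.61 = 481.8 mg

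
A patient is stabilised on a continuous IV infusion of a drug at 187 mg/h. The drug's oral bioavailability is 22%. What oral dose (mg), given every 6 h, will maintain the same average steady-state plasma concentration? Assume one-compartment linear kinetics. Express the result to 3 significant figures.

To maintain the same Css, the systemic dosing rate must be unchanged: F·D/τ = infusion rate.
D = rate × τ / F = 187 × 6 / 0.22 = 5100 mg

5100 mg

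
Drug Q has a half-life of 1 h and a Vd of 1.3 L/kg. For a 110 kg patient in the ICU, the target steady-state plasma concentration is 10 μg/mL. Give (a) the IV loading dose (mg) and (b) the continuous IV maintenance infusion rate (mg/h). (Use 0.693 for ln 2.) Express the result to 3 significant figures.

(a) 1430 mg; (b) 991 mg/h

Total Vd = 1.3 × 110 = 143.0 L
LD = Vd × C = 143.0 × 10 = 1430 mg
CL = 0.693 × Vd / t½ = 0.693 × 143.0 / 1 = 99.10 L/h
Infusion rate = CL × Css = 99.10 × 10 = 991.0 mg/h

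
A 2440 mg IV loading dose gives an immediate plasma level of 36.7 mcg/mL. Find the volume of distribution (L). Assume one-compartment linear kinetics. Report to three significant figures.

66.5 L

Immediately after an IV bolus, C₀ = Dose / Vd, so Vd = Dose / C₀.
Vd = 2440 / 36.7 = 66.49 L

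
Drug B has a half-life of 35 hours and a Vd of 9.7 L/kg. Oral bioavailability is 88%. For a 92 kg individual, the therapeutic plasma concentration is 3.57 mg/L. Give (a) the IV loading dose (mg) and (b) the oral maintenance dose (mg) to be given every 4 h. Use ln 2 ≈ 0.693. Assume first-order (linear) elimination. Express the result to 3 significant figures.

(a) 3190 mg; (b) 287 mg

Vd(total) = 92 kg × 9.7 L/kg = 892.4 L
LD = Vd × C = 892.4 × 3.57 = 3186 mg
CL = 0.693 × Vd / t½ = 0.693 × 892.4 / 35 = 17.67 L/h
D = CL × Css × τ / F = 17.67 × 3.57 × 4 / 0.88 = 286.7 mg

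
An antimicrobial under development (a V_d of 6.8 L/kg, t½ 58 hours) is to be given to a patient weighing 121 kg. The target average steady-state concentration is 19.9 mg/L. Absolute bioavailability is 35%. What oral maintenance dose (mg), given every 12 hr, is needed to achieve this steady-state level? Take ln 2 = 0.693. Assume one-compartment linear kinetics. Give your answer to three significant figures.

6710 mg

Vd = 6.8 L/kg × 121 kg = 822.8 L
CL = ln 2 · Vd / t½ = 0.693 × 822.8 / 58 = 9.831 L/h
D = CL × Css × τ / F = 9.831 × 19.9 × 12 / 0.35 = 6708 mg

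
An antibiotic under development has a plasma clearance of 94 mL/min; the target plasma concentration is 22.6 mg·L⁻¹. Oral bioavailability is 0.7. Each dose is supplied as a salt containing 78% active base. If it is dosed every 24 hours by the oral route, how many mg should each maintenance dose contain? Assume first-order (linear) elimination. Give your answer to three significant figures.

5600 mg

CL = 94 mL/min × 60/1000 = 5.640 L/h
At steady state, dose per interval replaces the amount cleared in that interval: F·S·D/τ = CL·Css.
D = CL × Css × τ / F / S = 5.640 × 22.6 × 24 / 0.7 / 0.78 = 5603 mg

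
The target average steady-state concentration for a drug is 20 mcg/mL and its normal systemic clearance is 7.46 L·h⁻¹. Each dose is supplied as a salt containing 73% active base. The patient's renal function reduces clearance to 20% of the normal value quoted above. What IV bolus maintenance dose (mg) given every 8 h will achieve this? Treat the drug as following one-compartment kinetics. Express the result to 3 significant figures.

327 mg

Patient clearance = 0.2 × 7.460 = 1.492 L/h
D = CL × Css × τ / S = 1.492 × 20 × 8 / 0.73 = 327.0 mg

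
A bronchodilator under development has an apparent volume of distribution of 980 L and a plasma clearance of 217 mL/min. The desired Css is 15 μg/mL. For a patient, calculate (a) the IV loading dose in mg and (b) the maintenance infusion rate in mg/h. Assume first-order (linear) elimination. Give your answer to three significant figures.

(a) 14700 mg; (b) 195 mg/h

Loading: fill Vd to C_target → 980.0 L × 15 mg/L = 14700 mg
CL = 217 mL/min = 217 × 0.06 = 13.02 L/h
Infusion rate = 13.02 L/h × 15 mg/L = 195.3 mg/h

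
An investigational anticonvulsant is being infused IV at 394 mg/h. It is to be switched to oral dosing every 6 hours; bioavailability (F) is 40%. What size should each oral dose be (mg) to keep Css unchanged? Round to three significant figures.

5910 mg

To maintain the same Css, the systemic dosing rate must be unchanged: F·D/τ = infusion rate.
D = rate × τ / F = 394 × 6 / 0.4 = 5910 mg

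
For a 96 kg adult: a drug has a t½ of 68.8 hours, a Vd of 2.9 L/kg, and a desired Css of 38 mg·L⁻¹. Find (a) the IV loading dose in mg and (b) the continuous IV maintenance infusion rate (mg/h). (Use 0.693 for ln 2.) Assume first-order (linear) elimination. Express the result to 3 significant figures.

(a) 10600 mg; (b) 107 mg/h

Total Vd = 2.9 × 96 = 278.4 L
LD = Vd × C = 278.4 × 38 = 10580 mg
CL = 0.693 × Vd / t½ = 0.693 × 278.4 / 68.8 = 2.804 L/h
Infusion rate = CL × Css = 2.804 × 38 = 106.6 mg/h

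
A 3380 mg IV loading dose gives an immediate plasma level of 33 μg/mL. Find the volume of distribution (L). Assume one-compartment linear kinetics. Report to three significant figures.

Immediately after an IV bolus, C₀ = Dose / Vd, so Vd = Dose / C₀.
Vd = 3380 / 33 = 102.4 L

102 L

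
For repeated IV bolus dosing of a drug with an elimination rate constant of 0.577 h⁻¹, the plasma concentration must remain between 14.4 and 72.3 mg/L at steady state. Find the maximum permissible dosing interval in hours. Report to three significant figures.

Between IV bolus doses, concentration decays as C = C₀·e^(−kτ), so C_peak/C_trough = e^(kτ).
τ_max = ln(C_peak/C_trough) / k = ln(72.3/14.4) / 0.5770 = 1.614 / 0.5770 = 2.797 h

2.80 h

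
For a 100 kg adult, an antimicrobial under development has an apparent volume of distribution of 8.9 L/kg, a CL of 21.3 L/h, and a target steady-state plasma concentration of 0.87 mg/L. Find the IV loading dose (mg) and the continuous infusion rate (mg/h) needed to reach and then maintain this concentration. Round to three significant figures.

(a) 774 mg; (b) 18.5 mg/h

Vd = 8.9 L/kg × 100 kg = 890.0 L
Loading: fill Vd to C_target → 890.0 L × 0.87 mg/L = 774.3 mg
Maintenance: replace elimination → rate = CL × Css = 21.30 × 0.87 = 18.53 mg/h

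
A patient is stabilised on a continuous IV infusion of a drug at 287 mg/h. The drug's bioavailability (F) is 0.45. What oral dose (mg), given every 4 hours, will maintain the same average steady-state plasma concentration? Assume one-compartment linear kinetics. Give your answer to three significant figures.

2550 mg

To maintain the same Css, the systemic dosing rate must be unchanged: F·D/τ = infusion rate.
D = rate × τ / F = 287 × 4 / 0.45 = 2551 mg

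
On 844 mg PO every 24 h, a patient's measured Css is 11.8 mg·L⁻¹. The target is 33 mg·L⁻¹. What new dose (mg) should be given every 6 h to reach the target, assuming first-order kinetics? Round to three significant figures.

With linear kinetics, Css is proportional to dose rate (D/τ) at fixed clearance.
D₂ = D₁ × (Css,target / Css,current) × (τ₂/τ₁) = 844 × (33/11.8) × (6/24) = 590.1 mg

590 mg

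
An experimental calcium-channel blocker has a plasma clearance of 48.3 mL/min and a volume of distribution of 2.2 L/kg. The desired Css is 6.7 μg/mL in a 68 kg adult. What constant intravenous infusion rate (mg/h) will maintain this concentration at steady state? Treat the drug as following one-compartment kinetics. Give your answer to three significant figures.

CL = 48.3 mL/min = 48.3 × 0.06 = 2.898 L/h
At steady state, infusion rate equals elimination rate: rate in = CL × Css.
Infusion rate = CL · Css = 2.898 L/h × 6.7 mg/L = 19.42 mg/h

19.4 mg/h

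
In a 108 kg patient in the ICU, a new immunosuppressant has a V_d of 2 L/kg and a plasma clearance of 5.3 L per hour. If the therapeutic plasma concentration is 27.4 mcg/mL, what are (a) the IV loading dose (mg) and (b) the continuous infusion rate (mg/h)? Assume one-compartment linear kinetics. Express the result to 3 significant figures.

(a) 5920 mg; (b) 145 mg/h

Vd = 2 L/kg × 108 kg = 216.0 L
Loading dose = Vd × C = 216.0 × 27.4 = 5918 mg
Maintenance infusion rate = CL × Css = 5.300 × 27.4 = 145.2 mg/h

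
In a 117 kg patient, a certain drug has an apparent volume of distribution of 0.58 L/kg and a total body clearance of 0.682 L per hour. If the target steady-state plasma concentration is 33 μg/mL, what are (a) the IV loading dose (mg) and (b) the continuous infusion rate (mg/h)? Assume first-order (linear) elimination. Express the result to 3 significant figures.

(a) 2240 mg; (b) 22.5 mg/h

Total Vd = 0.58 × 117 = 67.86 L
LD = Vd · C_target = 67.86 × 33 = 2239 mg
Maintenance: replace elimination → rate = CL × Css = 0.6820 × 33 = 22.51 mg/h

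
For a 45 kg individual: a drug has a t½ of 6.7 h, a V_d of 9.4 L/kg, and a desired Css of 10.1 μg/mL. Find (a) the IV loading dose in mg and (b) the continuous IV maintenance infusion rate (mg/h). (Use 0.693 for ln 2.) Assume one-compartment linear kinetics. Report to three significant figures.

Vd = 9.4 L/kg × 45 kg = 423.0 L
LD = Vd × C = 423.0 × 10.1 = 4272 mg
CL = 0.693 × Vd / t½ = 0.693 × 423.0 / 6.7 = 43.75 L/h
Infusion rate = CL × Css = 43.75 × 10.1 = 441.9 mg/h

(a) 4270 mg; (b) 442 mg/h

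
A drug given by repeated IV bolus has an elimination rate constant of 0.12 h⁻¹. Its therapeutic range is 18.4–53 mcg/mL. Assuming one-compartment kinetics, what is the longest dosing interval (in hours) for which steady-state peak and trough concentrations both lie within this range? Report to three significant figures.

8.82 h

Between IV bolus doses, concentration decays as C = C₀·e^(−kτ), so C_peak/C_trough = e^(kτ).
τ_max = ln(C_peak/C_trough) / k = ln(53/18.4) / 0.1200 = 1.058 / 0.1200 = 8.817 h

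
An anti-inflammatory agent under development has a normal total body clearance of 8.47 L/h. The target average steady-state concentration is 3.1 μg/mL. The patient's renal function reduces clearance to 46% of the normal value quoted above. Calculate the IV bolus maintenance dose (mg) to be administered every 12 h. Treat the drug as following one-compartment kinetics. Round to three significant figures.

145 mg

Patient clearance = 0.46 × 8.470 = 3.896 L/h
D = CL × Css × τ = 3.896 × 3.1 × 12 = 144.9 mg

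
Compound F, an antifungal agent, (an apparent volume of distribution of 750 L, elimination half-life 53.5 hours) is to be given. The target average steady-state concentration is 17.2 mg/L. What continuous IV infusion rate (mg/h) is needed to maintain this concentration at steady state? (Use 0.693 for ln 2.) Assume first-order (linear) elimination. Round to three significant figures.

CL = ln 2 · Vd / t½ = 0.693 × 750.0 / 53.5 = 9.715 L/h
Infusion rate = CL × Css = 9.715 × 17.2 = 167.1 mg/h

167 mg/h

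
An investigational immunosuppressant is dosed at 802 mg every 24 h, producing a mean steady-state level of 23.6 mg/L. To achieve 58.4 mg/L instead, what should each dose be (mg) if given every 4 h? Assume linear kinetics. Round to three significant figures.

331 mg

For first-order elimination, Css ∝ F·D/(CL·τ); F and CL are unchanged, so Css ∝ D/τ.
D₂ = D₁ × (Css,target / Css,current) × (τ₂/τ₁) = 802 × (58.4/23.6) × (4/24) = 330.8 mg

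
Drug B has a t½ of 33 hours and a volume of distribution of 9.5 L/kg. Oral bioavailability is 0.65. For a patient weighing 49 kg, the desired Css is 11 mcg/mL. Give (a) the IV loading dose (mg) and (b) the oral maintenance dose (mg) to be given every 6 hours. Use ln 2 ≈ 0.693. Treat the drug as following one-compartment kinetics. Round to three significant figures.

Vd = 9.5 L/kg × 49 kg = 465.5 L
LD = Vd × C = 465.5 × 11 = 5121 mg
CL = 0.693 × Vd / t½ = 0.693 × 465.5 / 33 = 9.776 L/h
D = CL × Css × τ / F = 9.776 × 11 × 6 / 0.65 = 992.6 mg

(a) 5120 mg; (b) 993 mg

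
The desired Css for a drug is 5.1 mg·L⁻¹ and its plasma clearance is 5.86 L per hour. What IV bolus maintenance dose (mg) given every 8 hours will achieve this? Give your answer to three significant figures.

239 mg

D = CL × Css × τ = 5.860 × 5.1 × 8 = 239.1 mg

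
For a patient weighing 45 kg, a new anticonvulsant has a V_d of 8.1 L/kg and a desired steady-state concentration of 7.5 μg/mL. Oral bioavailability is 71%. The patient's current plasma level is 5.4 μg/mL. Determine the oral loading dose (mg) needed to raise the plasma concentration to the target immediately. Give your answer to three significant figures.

Vd = 8.1 L/kg × 45 kg = 364.5 L
Concentration deficit ΔC = 7.5 − 5.4 = 2.100 mg/L
LD = Vd × ΔC / F = 364.5 × 2.100 / 0.71 = 1078 mg

1080 mg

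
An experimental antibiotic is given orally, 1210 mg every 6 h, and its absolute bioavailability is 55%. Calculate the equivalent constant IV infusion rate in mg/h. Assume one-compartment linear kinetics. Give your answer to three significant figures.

Equivalent systemic input: infusion rate = F·D/τ.
Rate = 0.55 × 1210 / 6 = 110.9 mg/h

111 mg/h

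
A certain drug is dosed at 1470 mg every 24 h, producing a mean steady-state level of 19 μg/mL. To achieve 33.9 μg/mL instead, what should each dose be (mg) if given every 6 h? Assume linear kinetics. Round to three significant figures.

656 mg

With linear kinetics, Css is proportional to dose rate (D/τ) at fixed clearance.
D₂ = D₁ × (Css,target / Css,current) × (τ₂/τ₁) = 1470 × (33.9/19) × (6/24) = 655.7 mg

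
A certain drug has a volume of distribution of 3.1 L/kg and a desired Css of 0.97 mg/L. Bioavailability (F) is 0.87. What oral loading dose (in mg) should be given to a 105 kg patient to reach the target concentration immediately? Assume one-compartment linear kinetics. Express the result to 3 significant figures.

Vd(total) = 105 kg × 3.1 L/kg = 325.5 L
LD = Vd × C / F = 325.5 × 0.9700 / 0.87 = 362.9 mg

363 mg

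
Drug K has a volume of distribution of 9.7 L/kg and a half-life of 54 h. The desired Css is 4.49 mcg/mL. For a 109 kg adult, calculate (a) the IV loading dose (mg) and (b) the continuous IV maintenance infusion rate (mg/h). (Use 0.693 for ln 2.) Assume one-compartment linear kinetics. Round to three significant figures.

Total Vd = 9.7 × 109 = 1057 L
LD = Vd × C = 1057 × 4.49 = 4746 mg
CL = 0.693 × Vd / t½ = 0.693 × 1057 / 54 = 13.56 L/h
Infusion rate = CL × Css = 13.56 × 4.49 = 60.88 mg/h

(a) 4750 mg; (b) 60.9 mg/h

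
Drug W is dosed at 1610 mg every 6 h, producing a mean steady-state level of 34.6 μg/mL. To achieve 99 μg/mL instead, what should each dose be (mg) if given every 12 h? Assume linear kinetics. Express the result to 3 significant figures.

For first-order elimination, Css ∝ F·D/(CL·τ); F and CL are unchanged, so Css ∝ D/τ.
D₂ = D₁ × (Css,target / Css,current) × (τ₂/τ₁) = 1610 × (99/34.6) × (12/6) = 9213 mg

9210 mg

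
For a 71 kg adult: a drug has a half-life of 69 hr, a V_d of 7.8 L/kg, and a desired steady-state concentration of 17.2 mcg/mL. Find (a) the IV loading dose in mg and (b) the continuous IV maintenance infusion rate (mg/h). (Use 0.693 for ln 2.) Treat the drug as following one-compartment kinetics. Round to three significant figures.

(a) 9530 mg; (b) 95.7 mg/h

Total Vd = 7.8 × 71 = 553.8 L
LD = Vd × C = 553.8 × 17.2 = 9525 mg
CL = 0.693 × Vd / t½ = 0.693 × 553.8 / 69 = 5.562 L/h
Infusion rate = CL × Css = 5.562 × 17.2 = 95.67 mg/h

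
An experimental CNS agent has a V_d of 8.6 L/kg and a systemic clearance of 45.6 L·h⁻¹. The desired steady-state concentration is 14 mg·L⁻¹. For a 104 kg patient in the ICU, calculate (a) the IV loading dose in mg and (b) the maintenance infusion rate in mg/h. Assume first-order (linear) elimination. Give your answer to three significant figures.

Vd = 8.6 L/kg × 104 kg = 894.4 L
LD = Vd · C_target = 894.4 × 14 = 12520 mg
Maintenance: replace elimination → rate = CL × Css = 45.60 × 14 = 638.4 mg/h

(a) 12500 mg; (b) 638 mg/h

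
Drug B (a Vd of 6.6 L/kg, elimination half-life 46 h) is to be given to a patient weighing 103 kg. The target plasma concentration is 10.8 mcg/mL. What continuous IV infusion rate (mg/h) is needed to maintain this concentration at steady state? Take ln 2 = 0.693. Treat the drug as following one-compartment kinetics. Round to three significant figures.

Vd = 6.6 L/kg × 103 kg = 679.8 L
CL = 0.693 × Vd / t½ = 0.693 × 679.8 / 46 = 10.24 L/h
Infusion rate = CL × Css = 10.24 × 10.8 = 110.6 mg/h

111 mg/h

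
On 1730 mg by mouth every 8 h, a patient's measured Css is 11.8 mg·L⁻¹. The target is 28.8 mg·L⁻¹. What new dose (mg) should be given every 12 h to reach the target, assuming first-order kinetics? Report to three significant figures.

6330 mg

With linear kinetics, Css is proportional to dose rate (D/τ) at fixed clearance.
D₂ = D₁ × (Css,target / Css,current) × (τ₂/τ₁) = 1730 × (28.8/11.8) × (12/8) = 6334 mg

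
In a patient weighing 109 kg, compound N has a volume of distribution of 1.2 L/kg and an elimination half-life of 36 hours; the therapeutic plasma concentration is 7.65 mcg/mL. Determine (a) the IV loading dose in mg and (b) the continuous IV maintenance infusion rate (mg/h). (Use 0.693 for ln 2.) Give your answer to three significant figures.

(a) 1000 mg; (b) 19.3 mg/h

Vd = 1.2 L/kg × 109 kg = 130.8 L
LD = Vd × C = 130.8 × 7.65 = 1001 mg
CL = 0.693 × Vd / t½ = 0.693 × 130.8 / 36 = 2.518 L/h
Infusion rate = CL × Css = 2.518 × 7.65 = 19.26 mg/h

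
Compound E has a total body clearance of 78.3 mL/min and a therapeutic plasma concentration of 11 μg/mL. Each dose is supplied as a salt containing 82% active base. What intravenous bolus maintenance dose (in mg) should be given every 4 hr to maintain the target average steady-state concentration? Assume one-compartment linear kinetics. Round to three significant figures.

252 mg

CL = 78.3 mL/min = 78.3 × 0.06 = 4.698 L/h
D = CL × Css × τ / S = 4.698 × 11 × 4 / 0.82 = 252.1 mg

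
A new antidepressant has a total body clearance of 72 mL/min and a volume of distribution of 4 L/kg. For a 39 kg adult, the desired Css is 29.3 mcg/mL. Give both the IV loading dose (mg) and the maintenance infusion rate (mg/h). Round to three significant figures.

(a) 4570 mg; (b) 127 mg/h

Vd(total) = 39 kg × 4 L/kg = 156.0 L
LD = Vd · C_target = 156.0 × 29.3 = 4571 mg
CL = 72 mL/min = 72 × 0.06 = 4.320 L/h
Maintenance infusion rate = CL × Css = 4.320 × 29.3 = 126.6 mg/h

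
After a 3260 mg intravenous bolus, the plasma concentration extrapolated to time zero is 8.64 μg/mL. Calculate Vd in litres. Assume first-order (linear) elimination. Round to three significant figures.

Immediately after an IV bolus, C₀ = Dose / Vd, so Vd = Dose / C₀.
Vd = 3260 / 8.64 = 377.3 L

377 L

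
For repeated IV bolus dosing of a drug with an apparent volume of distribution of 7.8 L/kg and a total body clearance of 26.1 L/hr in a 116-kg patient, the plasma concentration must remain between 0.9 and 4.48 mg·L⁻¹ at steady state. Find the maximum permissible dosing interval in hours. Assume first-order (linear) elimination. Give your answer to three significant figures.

Vd(total) = 116 kg × 7.8 L/kg = 904.8 L
k = CL / Vd = 26.10 / 904.8 = 0.02885 h⁻¹
Between IV bolus doses, concentration decays as C = C₀·e^(−kτ), so C_peak/C_trough = e^(kτ).
τ_max = ln(C_peak/C_trough) / k = ln(4.48/0.9) / 0.02885 = 1.605 / 0.02885 = 55.63 h

55.6 h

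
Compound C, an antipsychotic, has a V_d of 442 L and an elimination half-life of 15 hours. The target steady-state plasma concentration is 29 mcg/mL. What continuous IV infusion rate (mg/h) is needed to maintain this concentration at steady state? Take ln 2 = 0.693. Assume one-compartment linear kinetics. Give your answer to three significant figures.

CL = ln 2 · Vd / t½ = 0.693 × 442.0 / 15 = 20.42 L/h
Infusion rate = CL × Css = 20.42 × 29 = 592.2 mg/h

592 mg/h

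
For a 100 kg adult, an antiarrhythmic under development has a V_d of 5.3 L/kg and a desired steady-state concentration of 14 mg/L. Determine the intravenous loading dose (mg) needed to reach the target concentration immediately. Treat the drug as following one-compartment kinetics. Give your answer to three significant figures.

7420 mg

Vd(total) = 100 kg × 5.3 L/kg = 530.0 L
The loading dose fills Vd to the target concentration.
LD = Vd × C = 530.0 × 14.00 = 7420 mg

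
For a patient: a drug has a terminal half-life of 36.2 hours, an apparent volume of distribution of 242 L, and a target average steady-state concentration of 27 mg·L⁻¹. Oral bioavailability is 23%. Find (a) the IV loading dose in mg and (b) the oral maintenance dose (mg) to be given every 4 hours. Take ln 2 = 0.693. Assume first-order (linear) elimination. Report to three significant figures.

(a) 6530 mg; (b) 2180 mg

LD = Vd × C = 242.0 × 27 = 6534 mg
CL = 0.693 × Vd / t½ = 0.693 × 242.0 / 36.2 = 4.633 L/h
D = CL × Css × τ / F = 4.633 × 27 × 4 / 0.23 = 2175 mg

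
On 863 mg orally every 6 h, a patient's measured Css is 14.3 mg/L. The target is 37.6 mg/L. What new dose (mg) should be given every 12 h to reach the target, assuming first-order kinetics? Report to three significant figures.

With linear kinetics, Css is proportional to dose rate (D/τ) at fixed clearance.
D₂ = D₁ × (Css,target / Css,current) × (τ₂/τ₁) = 863 × (37.6/14.3) × (12/6) = 4538 mg

4540 mg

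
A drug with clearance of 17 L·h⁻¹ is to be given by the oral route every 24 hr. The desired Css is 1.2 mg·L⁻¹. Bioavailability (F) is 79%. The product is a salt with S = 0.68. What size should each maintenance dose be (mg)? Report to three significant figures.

At steady state, dose per interval replaces the amount cleared in that interval: F·S·D/τ = CL·Css.
D = CL × Css × τ / F / S = 17.00 × 1.2 × 24 / 0.79 / 0.68 = 911.4 mg

911 mg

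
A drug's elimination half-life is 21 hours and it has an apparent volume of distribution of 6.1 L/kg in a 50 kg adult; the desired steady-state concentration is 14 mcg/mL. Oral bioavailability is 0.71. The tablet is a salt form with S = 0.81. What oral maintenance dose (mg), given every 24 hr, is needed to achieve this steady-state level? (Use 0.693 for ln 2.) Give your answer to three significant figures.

Vd(total) = 50 kg × 6.1 L/kg = 305.0 L
k = 0.693/21 = 0.03300 h⁻¹, so CL = k·Vd = 0.03300 × 305.0 = 10.07 L/h
D = CL × Css × τ / F / S = 10.07 × 14 × 24 / 0.71 / 0.81 = 5883 mg

5880 mg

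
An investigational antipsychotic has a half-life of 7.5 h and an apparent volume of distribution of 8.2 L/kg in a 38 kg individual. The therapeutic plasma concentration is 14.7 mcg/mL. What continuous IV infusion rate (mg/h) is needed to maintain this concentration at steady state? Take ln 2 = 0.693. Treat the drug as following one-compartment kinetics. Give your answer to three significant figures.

Total Vd = 8.2 × 38 = 311.6 L
CL = 0.693 × Vd / t½ = 0.693 × 311.6 / 7.5 = 28.79 L/h
Infusion rate = CL × Css = 28.79 × 14.7 = 423.2 mg/h

423 mg/h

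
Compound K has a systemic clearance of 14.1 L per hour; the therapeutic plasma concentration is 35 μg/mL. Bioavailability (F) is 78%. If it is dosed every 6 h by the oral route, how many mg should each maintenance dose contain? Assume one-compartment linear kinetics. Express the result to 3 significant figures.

D = CL × Css × τ / F = 14.10 × 35 × 6 / 0.78 = 3796 mg

3800 mg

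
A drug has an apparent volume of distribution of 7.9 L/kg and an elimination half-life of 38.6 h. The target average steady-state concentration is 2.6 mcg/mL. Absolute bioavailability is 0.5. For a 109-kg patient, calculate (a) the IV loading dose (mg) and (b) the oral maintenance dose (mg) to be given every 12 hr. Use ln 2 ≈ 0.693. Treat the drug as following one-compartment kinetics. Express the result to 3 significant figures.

(a) 2240 mg; (b) 965 mg

Vd(total) = 109 kg × 7.9 L/kg = 861.1 L
LD = Vd × C = 861.1 × 2.6 = 2239 mg
CL = 0.693 × Vd / t½ = 0.693 × 861.1 / 38.6 = 15.46 L/h
D = CL × Css × τ / F = 15.46 × 2.6 × 12 / 0.5 = 964.7 mg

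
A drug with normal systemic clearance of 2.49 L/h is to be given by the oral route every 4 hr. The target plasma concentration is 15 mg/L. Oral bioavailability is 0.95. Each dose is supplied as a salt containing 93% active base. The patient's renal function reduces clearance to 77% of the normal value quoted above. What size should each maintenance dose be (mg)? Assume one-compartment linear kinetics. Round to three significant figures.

Patient clearance = 0.77 × 2.490 = 1.917 L/h
At steady state, dose per interval replaces the amount cleared in that interval: F·S·D/τ = CL·Css.
D = CL × Css × τ / F / S = 1.917 × 15 × 4 / 0.95 / 0.93 = 130.2 mg

130 mg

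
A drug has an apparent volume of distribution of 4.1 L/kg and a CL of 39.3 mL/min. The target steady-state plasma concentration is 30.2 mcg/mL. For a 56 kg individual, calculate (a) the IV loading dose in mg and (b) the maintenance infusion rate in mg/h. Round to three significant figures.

Vd(total) = 56 kg × 4.1 L/kg = 229.6 L
Loading: fill Vd to C_target → 229.6 L × 30.2 mg/L = 6934 mg
Convert clearance: 39.3 mL/min × 60 min/h ÷ 1000 mL/L = 2.358 L/h
Maintenance infusion rate = CL × Css = 2.358 × 30.2 = 71.21 mg/h

(a) 6930 mg; (b) 71.2 mg/h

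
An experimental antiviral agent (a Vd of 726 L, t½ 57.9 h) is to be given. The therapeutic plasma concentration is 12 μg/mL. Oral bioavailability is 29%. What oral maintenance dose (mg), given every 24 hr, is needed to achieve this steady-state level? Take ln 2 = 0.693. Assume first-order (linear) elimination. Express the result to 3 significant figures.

CL = ln 2 · Vd / t½ = 0.693 × 726.0 / 57.9 = 8.689 L/h
D = CL × Css × τ / F = 8.689 × 12 × 24 / 0.29 = 8629 mg

8630 mg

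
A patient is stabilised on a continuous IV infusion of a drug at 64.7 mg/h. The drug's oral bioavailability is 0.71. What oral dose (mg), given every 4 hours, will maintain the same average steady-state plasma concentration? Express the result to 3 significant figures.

365 mg

To maintain the same Css, the systemic dosing rate must be unchanged: F·D/τ = infusion rate.
D = rate × τ / F = 64.7 × 4 / 0.71 = 364.5 mg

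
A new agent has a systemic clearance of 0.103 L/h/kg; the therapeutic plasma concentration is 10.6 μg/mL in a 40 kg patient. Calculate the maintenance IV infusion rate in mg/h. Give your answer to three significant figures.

CL = 0.103 L/h/kg × 40 kg = 4.120 L/h
R₀ = 4.120 × 10.6 = 43.67 mg/h

43.7 mg/h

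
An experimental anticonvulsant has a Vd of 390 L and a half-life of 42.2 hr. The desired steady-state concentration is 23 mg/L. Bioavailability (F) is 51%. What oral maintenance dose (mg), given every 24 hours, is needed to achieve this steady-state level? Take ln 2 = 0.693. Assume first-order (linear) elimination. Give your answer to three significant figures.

6930 mg

k = 0.693/42.2 = 0.01642 h⁻¹, so CL = k·Vd = 0.01642 × 390.0 = 6.404 L/h
D = CL × Css × τ / F = 6.404 × 23 × 24 / 0.51 = 6931 mg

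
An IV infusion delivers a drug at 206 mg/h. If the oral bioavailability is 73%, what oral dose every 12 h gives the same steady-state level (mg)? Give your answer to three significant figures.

To maintain the same Css, the systemic dosing rate must be unchanged: F·D/τ = infusion rate.
D = rate × τ / F = 206 × 12 / 0.73 = 3386 mg

3390 mg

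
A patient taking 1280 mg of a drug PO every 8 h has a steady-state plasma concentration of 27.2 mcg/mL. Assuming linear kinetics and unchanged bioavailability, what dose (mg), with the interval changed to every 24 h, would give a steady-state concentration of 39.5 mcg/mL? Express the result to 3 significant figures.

5580 mg

For first-order elimination, Css ∝ F·D/(CL·τ); F and CL are unchanged, so Css ∝ D/τ.
D₂ = D₁ × (Css,target / Css,current) × (τ₂/τ₁) = 1280 × (39.5/27.2) × (24/8) = 5576 mg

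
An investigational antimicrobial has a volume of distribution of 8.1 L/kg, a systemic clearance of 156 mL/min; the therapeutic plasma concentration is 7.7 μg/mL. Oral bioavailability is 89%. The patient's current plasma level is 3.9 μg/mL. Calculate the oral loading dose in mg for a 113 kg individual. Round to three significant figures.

3910 mg

Total Vd = 8.1 × 113 = 915.3 L
LD is governed by Vd — clearance does not enter the loading-dose calculation.
Concentration deficit ΔC = 7.7 − 3.9 = 3.800 mg/L
LD = Vd × ΔC / F = 915.3 × 3.800 / 0.89 = 3908 mg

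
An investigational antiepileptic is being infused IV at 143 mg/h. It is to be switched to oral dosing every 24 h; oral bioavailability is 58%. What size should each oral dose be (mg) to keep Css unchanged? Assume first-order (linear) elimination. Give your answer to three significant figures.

5920 mg

To maintain the same Css, the systemic dosing rate must be unchanged: F·D/τ = infusion rate.
D = rate × τ / F = 143 × 24 / 0.58 = 5917 mg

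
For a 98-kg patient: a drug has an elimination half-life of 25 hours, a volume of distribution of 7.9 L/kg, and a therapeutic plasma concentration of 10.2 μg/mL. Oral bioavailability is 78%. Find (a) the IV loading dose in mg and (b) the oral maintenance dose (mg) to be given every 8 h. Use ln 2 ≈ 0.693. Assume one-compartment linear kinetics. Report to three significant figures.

(a) 7900 mg; (b) 2250 mg

Vd = 7.9 L/kg × 98 kg = 774.2 L
LD = Vd × C = 774.2 × 10.2 = 7897 mg
CL = 0.693 × Vd / t½ = 0.693 × 774.2 / 25 = 21.46 L/h
D = CL × Css × τ / F = 21.46 × 10.2 × 8 / 0.78 = 2245 mg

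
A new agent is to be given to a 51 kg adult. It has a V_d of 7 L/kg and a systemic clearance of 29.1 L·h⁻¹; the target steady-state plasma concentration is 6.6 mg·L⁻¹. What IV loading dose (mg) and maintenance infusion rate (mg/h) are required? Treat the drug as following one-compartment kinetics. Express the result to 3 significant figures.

(a) 2360 mg; (b) 192 mg/h

Vd(total) = 51 kg × 7 L/kg = 357.0 L
LD = Vd · C_target = 357.0 × 6.6 = 2356 mg
Infusion rate = 29.10 L/h × 6.6 mg/L = 192.1 mg/h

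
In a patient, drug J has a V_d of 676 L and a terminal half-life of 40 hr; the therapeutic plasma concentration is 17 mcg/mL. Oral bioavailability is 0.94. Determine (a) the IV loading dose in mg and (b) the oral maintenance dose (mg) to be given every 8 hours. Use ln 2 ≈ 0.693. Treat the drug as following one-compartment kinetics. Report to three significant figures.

LD = Vd × C = 676.0 × 17 = 11490 mg
CL = 0.693 × Vd / t½ = 0.693 × 676.0 / 40 = 11.71 L/h
D = CL × Css × τ / F = 11.71 × 17 × 8 / 0.94 = 1694 mg

(a) 11500 mg; (b) 1690 mg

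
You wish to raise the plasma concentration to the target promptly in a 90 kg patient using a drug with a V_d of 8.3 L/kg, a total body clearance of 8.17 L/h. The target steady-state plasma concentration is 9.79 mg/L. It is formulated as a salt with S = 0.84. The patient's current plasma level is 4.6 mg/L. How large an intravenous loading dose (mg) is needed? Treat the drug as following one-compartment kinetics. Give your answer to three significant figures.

Total Vd = 8.3 × 90 = 747.0 L
The loading dose fills Vd to the target concentration; clearance is irrelevant here.
Concentration deficit ΔC = 9.79 − 4.6 = 5.190 mg/L
LD = Vd × ΔC / S = 747.0 × 5.190 / 0.84 = 4615 mg

4620 mg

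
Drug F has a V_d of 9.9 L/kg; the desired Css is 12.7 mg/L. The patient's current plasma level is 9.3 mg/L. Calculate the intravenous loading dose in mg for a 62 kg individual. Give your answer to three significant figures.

Vd = 9.9 L/kg × 62 kg = 613.8 L
The loading dose fills Vd to the target concentration.
Concentration deficit ΔC = 12.7 − 9.3 = 3.400 mg/L
LD = Vd × ΔC = 613.8 × 3.400 = 2087 mg

2090 mg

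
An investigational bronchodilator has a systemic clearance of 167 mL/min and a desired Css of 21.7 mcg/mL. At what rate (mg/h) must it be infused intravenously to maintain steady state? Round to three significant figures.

CL = 167 mL/min = 167 × 0.06 = 10.02 L/h
Rate = CL × Css = 10.02 × 21.7 = 217.4 mg/h

217 mg/h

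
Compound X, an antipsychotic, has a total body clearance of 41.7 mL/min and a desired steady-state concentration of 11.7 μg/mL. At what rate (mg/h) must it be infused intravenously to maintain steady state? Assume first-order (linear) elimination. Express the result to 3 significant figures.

CL = 41.7 mL/min = 41.7 × 0.06 = 2.502 L/h
R₀ = 2.502 × 11.7 = 29.27 mg/h

29.3 mg/h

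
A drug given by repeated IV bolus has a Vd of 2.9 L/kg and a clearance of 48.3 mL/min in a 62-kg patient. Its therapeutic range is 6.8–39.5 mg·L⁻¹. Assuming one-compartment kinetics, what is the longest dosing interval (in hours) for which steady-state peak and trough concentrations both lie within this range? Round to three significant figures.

Vd = 2.9 L/kg × 62 kg = 179.8 L
CL = 48.3 mL/min = 48.3 × 0.06 = 2.898 L/h
k = CL / Vd = 2.898 / 179.8 = 0.01612 h⁻¹
Between IV bolus doses, concentration decays as C = C₀·e^(−kτ), so C_peak/C_trough = e^(kτ).
τ_max = ln(C_peak/C_trough) / k = ln(39.5/6.8) / 0.01612 = 1.759 / 0.01612 = 109.1 h

109 h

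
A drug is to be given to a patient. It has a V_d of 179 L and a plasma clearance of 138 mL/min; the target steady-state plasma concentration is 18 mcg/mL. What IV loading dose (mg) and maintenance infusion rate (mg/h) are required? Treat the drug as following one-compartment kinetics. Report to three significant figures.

(a) 3220 mg; (b) 149 mg/h

Loading: fill Vd to C_target → 179.0 L × 18 mg/L = 3222 mg
CL = 138 mL/min × 60/1000 = 8.280 L/h
Maintenance infusion rate = CL × Css = 8.280 × 18 = 149.0 mg/h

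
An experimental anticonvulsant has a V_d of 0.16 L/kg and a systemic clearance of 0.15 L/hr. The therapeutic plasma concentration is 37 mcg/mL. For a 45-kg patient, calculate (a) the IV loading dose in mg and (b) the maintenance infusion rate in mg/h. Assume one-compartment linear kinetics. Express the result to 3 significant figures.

Total Vd = 0.16 × 45 = 7.200 L
Loading: fill Vd to C_target → 7.200 L × 37 mg/L = 266.4 mg
Maintenance: replace elimination → rate = CL × Css = 0.1500 × 37 = 5.550 mg/h

(a) 266 mg; (b) 5.55 mg/h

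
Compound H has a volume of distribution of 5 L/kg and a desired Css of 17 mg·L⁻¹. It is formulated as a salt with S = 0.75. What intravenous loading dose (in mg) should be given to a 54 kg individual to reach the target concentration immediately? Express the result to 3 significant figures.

6120 mg

Vd(total) = 54 kg × 5 L/kg = 270.0 L
LD = Vd × C / S = 270.0 × 17.00 / 0.75 = 6120 mg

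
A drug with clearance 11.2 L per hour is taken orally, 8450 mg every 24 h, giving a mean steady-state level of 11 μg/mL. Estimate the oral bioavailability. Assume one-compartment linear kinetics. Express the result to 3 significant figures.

F·D/τ = CL·Css at steady state → F = CL·Css·τ / D.
F = 11.2 × 11 × 24 / 8450 = 0.350

0.350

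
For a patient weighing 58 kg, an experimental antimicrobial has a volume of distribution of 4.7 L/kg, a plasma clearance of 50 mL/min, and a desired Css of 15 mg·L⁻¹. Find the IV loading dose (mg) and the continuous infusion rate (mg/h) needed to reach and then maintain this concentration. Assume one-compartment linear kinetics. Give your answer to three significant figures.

(a) 4090 mg; (b) 45.0 mg/h

Total Vd = 4.7 × 58 = 272.6 L
LD = Vd · C_target = 272.6 × 15 = 4089 mg
CL = 50 mL/min × 60/1000 = 3.000 L/h
Maintenance: replace elimination → rate = CL × Css = 3.000 × 15 = 45.00 mg/h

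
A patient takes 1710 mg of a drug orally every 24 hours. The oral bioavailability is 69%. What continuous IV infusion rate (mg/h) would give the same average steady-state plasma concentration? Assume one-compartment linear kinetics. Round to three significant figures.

49.2 mg/h

Equivalent systemic input: infusion rate = F·D/τ.
Rate = 0.69 × 1710 / 24 = 49.16 mg/h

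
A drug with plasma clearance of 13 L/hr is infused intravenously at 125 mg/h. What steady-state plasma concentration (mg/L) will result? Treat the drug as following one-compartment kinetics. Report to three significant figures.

Css = rate / CL = 125 / 13.00 = 9.615 mg/L

9.62 mg/L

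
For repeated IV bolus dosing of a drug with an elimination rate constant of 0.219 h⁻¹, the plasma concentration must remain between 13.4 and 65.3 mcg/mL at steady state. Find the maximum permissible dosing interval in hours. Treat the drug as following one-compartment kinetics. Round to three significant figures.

7.23 h

Between IV bolus doses, concentration decays as C = C₀·e^(−kτ), so C_peak/C_trough = e^(kτ).
τ_max = ln(C_peak/C_trough) / k = ln(65.3/13.4) / 0.2190 = 1.584 / 0.2190 = 7.233 h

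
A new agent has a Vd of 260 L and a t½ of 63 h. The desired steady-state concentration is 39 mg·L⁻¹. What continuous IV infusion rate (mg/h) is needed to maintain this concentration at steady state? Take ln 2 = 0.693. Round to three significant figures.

CL = ln 2 · Vd / t½ = 0.693 × 260.0 / 63 = 2.860 L/h
Infusion rate = CL × Css = 2.860 × 39 = 111.5 mg/h

112 mg/h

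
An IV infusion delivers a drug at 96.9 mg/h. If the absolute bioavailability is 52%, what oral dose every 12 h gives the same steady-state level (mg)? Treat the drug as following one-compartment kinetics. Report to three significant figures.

To maintain the same Css, the systemic dosing rate must be unchanged: F·D/τ = infusion rate.
D = rate × τ / F = 96.9 × 12 / 0.52 = 2236 mg

2240 mg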